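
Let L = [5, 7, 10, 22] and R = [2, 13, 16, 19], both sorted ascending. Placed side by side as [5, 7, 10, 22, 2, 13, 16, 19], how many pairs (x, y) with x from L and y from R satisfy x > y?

7 cross-inversions

Count, for every r in R, how many entries of L exceed r:
r = 2: 5, 7, 10, 22 → 4
r = 13: 22 → 1
r = 16: 22 → 1
r = 19: 22 → 1
Cross-inversions: 4 + 1 + 1 + 1 = 7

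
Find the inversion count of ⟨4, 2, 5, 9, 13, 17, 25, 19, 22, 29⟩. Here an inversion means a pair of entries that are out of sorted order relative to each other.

3

Count, for each position, how many later elements it exceeds:
4 → 2 → 1
2 → none → 0
5 → none → 0
9 → none → 0
13 → none → 0
17 → none → 0
25 → 19, 22 → 2
19 → none → 0
22 → none → 0
29 → none → 0
Sum: 1 + 0 + 0 + 0 + 0 + 0 + 2 + 0 + 0 + 0 = 3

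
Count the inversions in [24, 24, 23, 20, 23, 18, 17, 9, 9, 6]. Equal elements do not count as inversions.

Element-by-element contributions:
24 → 23, 20, 23, 18, 17, 9, 9, 6 → 8
24 → 23, 20, 23, 18, 17, 9, 9, 6 → 8
23 → 20, 18, 17, 9, 9, 6 → 6
20 → 18, 17, 9, 9, 6 → 5
23 → 18, 17, 9, 9, 6 → 5
18 → 17, 9, 9, 6 → 4
17 → 9, 9, 6 → 3
9 → 6 → 1
9 → 6 → 1
6 → none → 0
Sum: 8 + 8 + 6 + 5 + 5 + 4 + 3 + 1 + 1 + 0 = 41

There are 41 out-of-order pairs.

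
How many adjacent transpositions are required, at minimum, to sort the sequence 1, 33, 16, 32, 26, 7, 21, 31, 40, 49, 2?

22 adjacent swaps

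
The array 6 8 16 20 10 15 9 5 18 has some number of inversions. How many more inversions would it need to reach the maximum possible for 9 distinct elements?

20 inversions short

Maximum inversions for 9 distinct elements is C(9, 2) = 9·8/2 = 36.
Current inversions — for each element, count later smaller elements:
6: 1
8: 1
16: 4
20: 5
10: 2
15: 2
9: 1
5: 0
18: 0
Current total: 1 + 1 + 4 + 5 + 2 + 2 + 1 + 0 + 0 = 16
Shortfall: 36 − 16 = 20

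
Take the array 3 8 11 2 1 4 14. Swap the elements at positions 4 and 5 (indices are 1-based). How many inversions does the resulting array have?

Positions 4 and 5 hold 2 and 1; after swapping, the array is [3, 8, 11, 1, 2, 4, 14].
Sweep left to right; for each value list the smaller values that follow it:
3 → 1, 2 → 2
8 → 1, 2, 4 → 3
11 → 1, 2, 4 → 3
1 → none → 0
2 → none → 0
4 → none → 0
14 → none → 0
Sum: 2 + 3 + 3 + 0 + 0 + 0 + 0 = 8

8 inversions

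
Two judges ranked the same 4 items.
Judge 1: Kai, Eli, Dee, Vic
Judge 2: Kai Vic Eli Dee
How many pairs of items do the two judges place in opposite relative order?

Assign each item its position (1..4) in the first ordering, then rewrite the second ordering as that position sequence:
positions: Kai→1, Eli→2, Dee→3, Vic→4
second ordering as positions: [1, 4, 2, 3]
Discordant pairs = inversions in this position sequence.
1: 0
4: 2, 3 → 2
2: 0
3: 0
Total: 0 + 2 + 0 + 0 = 2

2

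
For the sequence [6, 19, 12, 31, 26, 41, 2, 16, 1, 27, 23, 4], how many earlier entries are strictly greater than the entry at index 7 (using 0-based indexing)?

The element at index 7 is 16.
Elements before it: 6, 19, 12, 31, 26, 41, 2
Those larger than 16: 19, 31, 26, 41

4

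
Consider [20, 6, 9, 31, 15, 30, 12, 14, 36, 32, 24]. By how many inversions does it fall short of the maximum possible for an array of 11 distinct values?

Maximum inversions for 11 distinct elements is C(11, 2) = 11·10/2 = 55.
Current inversions — for each element, count later smaller elements:
20: 5
6: 0
9: 0
31: 5
15: 2
30: 3
12: 0
14: 0
36: 2
32: 1
24: 0
Current total: 5 + 0 + 0 + 5 + 2 + 3 + 0 + 0 + 2 + 1 + 0 = 18
Shortfall: 55 − 18 = 37

37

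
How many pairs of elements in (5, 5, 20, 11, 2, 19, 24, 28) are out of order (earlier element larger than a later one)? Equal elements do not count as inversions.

There are 6 inversions.

For each element, count later entries that are smaller:
5 → 2 → 1
5 → 2 → 1
20 → 11, 2, 19 → 3
11 → 2 → 1
2 → none → 0
19 → none → 0
24 → none → 0
28 → none → 0
Sum: 1 + 1 + 3 + 1 + 0 + 0 + 0 + 0 = 6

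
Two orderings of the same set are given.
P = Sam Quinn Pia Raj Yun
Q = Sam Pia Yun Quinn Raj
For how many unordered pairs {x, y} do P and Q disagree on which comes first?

Assign each item its position (1..5) in the first ordering, then rewrite the second ordering as that position sequence:
positions: Sam→1, Quinn→2, Pia→3, Raj→4, Yun→5
second ordering as positions: [1, 3, 5, 2, 4]
Discordant pairs = inversions in this position sequence.
1: 0
3: 2 → 1
5: 2, 4 → 2
2: 0
4: 0
Total: 0 + 1 + 2 + 0 + 0 = 3

3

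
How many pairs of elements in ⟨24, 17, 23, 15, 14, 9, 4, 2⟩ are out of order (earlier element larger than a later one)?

Count, for each position, how many later elements it exceeds:
24 → 17, 23, 15, 14, 9, 4, 2 → 7
17 → 15, 14, 9, 4, 2 → 5
23 → 15, 14, 9, 4, 2 → 5
15 → 14, 9, 4, 2 → 4
14 → 9, 4, 2 → 3
9 → 4, 2 → 2
4 → 2 → 1
2 → none → 0
Sum: 7 + 5 + 5 + 4 + 3 + 2 + 1 + 0 = 27

There are 27 inversions.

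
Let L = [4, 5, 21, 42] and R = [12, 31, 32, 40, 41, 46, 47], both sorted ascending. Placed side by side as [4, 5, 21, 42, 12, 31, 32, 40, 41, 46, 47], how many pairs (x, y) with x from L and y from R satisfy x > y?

6

Take each right-half value and tally the left-half values above it:
r = 12: 21, 42 → 2
r = 31: 42 → 1
r = 32: 42 → 1
r = 40: 42 → 1
r = 41: 42 → 1
r = 46: none → 0
r = 47: none → 0
Cross-inversions: 2 + 1 + 1 + 1 + 1 + 0 + 0 = 6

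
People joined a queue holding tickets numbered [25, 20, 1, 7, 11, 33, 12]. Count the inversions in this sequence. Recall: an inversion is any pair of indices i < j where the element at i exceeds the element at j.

Element-by-element contributions:
25 → 20, 1, 7, 11, 12 → 5
20 → 1, 7, 11, 12 → 4
1 → none → 0
7 → none → 0
11 → none → 0
33 → 12 → 1
12 → none → 0
Sum: 5 + 4 + 0 + 0 + 0 + 1 + 0 = 10

10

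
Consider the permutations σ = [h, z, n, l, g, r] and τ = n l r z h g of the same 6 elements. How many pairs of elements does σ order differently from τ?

8 discordant pairs

Assign each item its position (1..6) in the first ordering, then rewrite the second ordering as that position sequence:
positions: h→1, z→2, n→3, l→4, g→5, r→6
second ordering as positions: [3, 4, 6, 2, 1, 5]
Discordant pairs = inversions in this position sequence.
3: 2, 1 → 2
4: 2, 1 → 2
6: 2, 1, 5 → 3
2: 1 → 1
1: 0
5: 0
Total: 2 + 2 + 3 + 1 + 0 + 0 = 8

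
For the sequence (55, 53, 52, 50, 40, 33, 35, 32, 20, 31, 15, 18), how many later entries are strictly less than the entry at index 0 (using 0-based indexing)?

11

The element at index 0 is 55.
Elements after it: 53, 52, 50, 40, 33, 35, 32, 20, 31, 15, 18
Those smaller than 55: 53, 52, 50, 40, 33, 35, 32, 20, 31, 15, 18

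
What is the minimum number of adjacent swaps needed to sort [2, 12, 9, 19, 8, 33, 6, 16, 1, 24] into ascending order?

Minimum adjacent swaps = number of inversions (each swap of adjacent out-of-order elements removes one inversion and no swap can remove more).
Count inversions — for each element, later elements that are smaller:
2: 1 → 1
12: 9, 8, 6, 1 → 4
9: 8, 6, 1 → 3
19: 8, 6, 16, 1 → 4
8: 6, 1 → 2
33: 6, 16, 1, 24 → 4
6: 1 → 1
16: 1 → 1
1: none → 0
24: none → 0
Total inversions: 1 + 4 + 3 + 4 + 2 + 4 + 1 + 1 + 0 + 0 = 20

20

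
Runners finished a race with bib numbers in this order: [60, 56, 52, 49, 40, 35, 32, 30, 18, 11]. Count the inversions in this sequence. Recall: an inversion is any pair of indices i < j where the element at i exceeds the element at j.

Sweep left to right; for each value list the smaller values that follow it:
60: 9
56: 8
52: 7
49: 6
40: 5
35: 4
32: 3
30: 2
18: 1
11: 0
Sum: 9 + 8 + 7 + 6 + 5 + 4 + 3 + 2 + 1 + 0 = 45

45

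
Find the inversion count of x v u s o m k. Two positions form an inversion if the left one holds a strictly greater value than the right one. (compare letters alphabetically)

Element-by-element contributions:
x: 6
v: 5
u: 4
s: 3
o: 2
m: 1
k: 0
Sum: 6 + 5 + 4 + 3 + 2 + 1 + 0 = 21

21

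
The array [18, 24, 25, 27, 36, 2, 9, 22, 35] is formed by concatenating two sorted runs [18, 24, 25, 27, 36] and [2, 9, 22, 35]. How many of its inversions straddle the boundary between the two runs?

Split inversions: 15

Count, for every r in R, how many entries of L exceed r:
r = 2: 18, 24, 25, 27, 36 → 5
r = 9: 18, 24, 25, 27, 36 → 5
r = 22: 24, 25, 27, 36 → 4
r = 35: 36 → 1
Cross-inversions: 5 + 5 + 4 + 1 = 15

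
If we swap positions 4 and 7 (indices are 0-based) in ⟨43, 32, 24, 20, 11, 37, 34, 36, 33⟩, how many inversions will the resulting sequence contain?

There are 22 inversions.

Positions 4 and 7 hold 11 and 36; after swapping, the array is [43, 32, 24, 20, 36, 37, 34, 11, 33].
Count, for each position, how many later elements it exceeds:
43: 8
32: 3
24: 2
20: 1
36: 3
37: 3
34: 2
11: 0
33: 0
Sum: 8 + 3 + 2 + 1 + 3 + 3 + 2 + 0 + 0 = 22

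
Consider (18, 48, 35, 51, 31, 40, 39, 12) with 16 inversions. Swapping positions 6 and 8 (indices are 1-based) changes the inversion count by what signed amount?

-3

Positions 6 and 8 hold 40 and 12; after swapping, the array is [18, 48, 35, 51, 31, 12, 39, 40].
Sweep left to right; for each value list the smaller values that follow it:
18 → 12 → 1
48 → 35, 31, 12, 39, 40 → 5
35 → 31, 12 → 2
51 → 31, 12, 39, 40 → 4
31 → 12 → 1
12 → none → 0
39 → none → 0
40 → none → 0
Sum: 1 + 5 + 2 + 4 + 1 + 0 + 0 + 0 = 13
Change: 13 − 16 = -3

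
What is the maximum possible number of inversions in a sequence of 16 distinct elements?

A reversed (strictly descending) arrangement makes every pair an inversion, giving C(16, 2) inversions.
C(16, 2) = 16·15/2 = 120

Inversions: 120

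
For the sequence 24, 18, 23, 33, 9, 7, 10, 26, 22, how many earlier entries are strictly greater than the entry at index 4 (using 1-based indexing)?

0

The element at index 4 is 33.
Elements before it: 24, 18, 23
None of them are larger than 33.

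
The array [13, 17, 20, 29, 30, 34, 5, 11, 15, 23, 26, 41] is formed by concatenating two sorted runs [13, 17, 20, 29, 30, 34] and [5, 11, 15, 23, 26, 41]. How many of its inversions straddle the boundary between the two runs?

23

Count, for every r in R, how many entries of L exceed r:
r = 5: 13, 17, 20, 29, 30, 34 → 6
r = 11: 13, 17, 20, 29, 30, 34 → 6
r = 15: 17, 20, 29, 30, 34 → 5
r = 23: 29, 30, 34 → 3
r = 26: 29, 30, 34 → 3
r = 41: none → 0
Cross-inversions: 6 + 6 + 5 + 3 + 3 + 0 = 23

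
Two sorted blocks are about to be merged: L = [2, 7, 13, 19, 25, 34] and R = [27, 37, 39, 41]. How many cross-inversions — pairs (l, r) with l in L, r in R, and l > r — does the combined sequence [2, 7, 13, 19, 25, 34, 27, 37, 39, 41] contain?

For each element r of the right run, count left-run elements greater than r:
r = 27: 34 → 1
r = 37: none → 0
r = 39: none → 0
r = 41: none → 0
Cross-inversions: 1 + 0 + 0 + 0 = 1

There is 1 cross-inversion.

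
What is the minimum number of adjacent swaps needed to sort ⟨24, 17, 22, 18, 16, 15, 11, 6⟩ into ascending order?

The minimum number of adjacent swaps to sort an array equals its inversion count, since every such swap removes exactly one inversion.
Count inversions — for each element, later elements that are smaller:
24: 17, 22, 18, 16, 15, 11, 6 → 7
17: 16, 15, 11, 6 → 4
22: 18, 16, 15, 11, 6 → 5
18: 16, 15, 11, 6 → 4
16: 15, 11, 6 → 3
15: 11, 6 → 2
11: 6 → 1
6: none → 0
Total inversions: 7 + 4 + 5 + 4 + 3 + 2 + 1 + 0 = 26

26 adjacent swaps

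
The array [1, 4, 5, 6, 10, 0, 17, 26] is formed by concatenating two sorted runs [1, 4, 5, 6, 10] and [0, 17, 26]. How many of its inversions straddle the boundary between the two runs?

Count, for every r in R, how many entries of L exceed r:
r = 0: 1, 4, 5, 6, 10 → 5
r = 17: none → 0
r = 26: none → 0
Cross-inversions: 5 + 0 + 0 = 5

5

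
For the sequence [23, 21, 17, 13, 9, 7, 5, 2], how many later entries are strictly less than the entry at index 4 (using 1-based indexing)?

The element at index 4 is 13.
Elements after it: 9, 7, 5, 2
Those smaller than 13: 9, 7, 5, 2

4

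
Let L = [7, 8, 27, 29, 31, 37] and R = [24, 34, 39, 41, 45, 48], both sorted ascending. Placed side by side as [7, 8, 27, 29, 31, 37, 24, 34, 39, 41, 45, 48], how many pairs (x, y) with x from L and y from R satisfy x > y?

5 split inversions

Take each right-half value and tally the left-half values above it:
r = 24: 27, 29, 31, 37 → 4
r = 34: 37 → 1
r = 39: none → 0
r = 41: none → 0
r = 45: none → 0
r = 48: none → 0
Cross-inversions: 4 + 1 + 0 + 0 + 0 + 0 = 5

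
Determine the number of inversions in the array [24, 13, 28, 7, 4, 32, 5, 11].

Count, for each position, how many later elements it exceeds:
24: 5
13: 4
28: 4
7: 2
4: 0
32: 2
5: 0
11: 0
Sum: 5 + 4 + 4 + 2 + 0 + 2 + 0 + 0 = 17

There are 17 out-of-order pairs.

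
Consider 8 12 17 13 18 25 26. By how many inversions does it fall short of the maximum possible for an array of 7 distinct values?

Maximum inversions for 7 distinct elements is C(7, 2) = 7·6/2 = 21.
Current inversions — for each element, count later smaller elements:
8: 0
12: 0
17: 1
13: 0
18: 0
25: 0
26: 0
Current total: 0 + 0 + 1 + 0 + 0 + 0 + 0 = 1
Shortfall: 21 − 1 = 20

20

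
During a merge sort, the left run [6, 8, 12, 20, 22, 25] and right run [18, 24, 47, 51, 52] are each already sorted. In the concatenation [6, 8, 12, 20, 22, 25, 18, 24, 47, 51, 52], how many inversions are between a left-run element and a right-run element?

Count, for every r in R, how many entries of L exceed r:
r = 18: 20, 22, 25 → 3
r = 24: 25 → 1
r = 47: none → 0
r = 51: none → 0
r = 52: none → 0
Cross-inversions: 3 + 1 + 0 + 0 + 0 = 4

4 cross-inversions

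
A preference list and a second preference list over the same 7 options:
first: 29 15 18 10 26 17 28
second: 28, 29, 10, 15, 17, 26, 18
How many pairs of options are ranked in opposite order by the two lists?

There are 11 pairs.

Assign each item its position (1..7) in the first ordering, then rewrite the second ordering as that position sequence:
positions: 29→1, 15→2, 18→3, 10→4, 26→5, 17→6, 28→7
second ordering as positions: [7, 1, 4, 2, 6, 5, 3]
Discordant pairs = inversions in this position sequence.
7: 1, 4, 2, 6, 5, 3 → 6
1: 0
4: 2, 3 → 2
2: 0
6: 5, 3 → 2
5: 3 → 1
3: 0
Total: 6 + 0 + 2 + 0 + 2 + 1 + 0 = 11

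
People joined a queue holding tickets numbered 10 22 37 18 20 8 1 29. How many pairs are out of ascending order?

16

Count, for each position, how many later elements it exceeds:
10: 2
22: 4
37: 5
18: 2
20: 2
8: 1
1: 0
29: 0
Sum: 2 + 4 + 5 + 2 + 2 + 1 + 0 + 0 = 16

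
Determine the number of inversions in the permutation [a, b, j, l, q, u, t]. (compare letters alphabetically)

1

Count, for each position, how many later elements it exceeds:
a → none → 0
b → none → 0
j → none → 0
l → none → 0
q → none → 0
u → t → 1
t → none → 0
Sum: 0 + 0 + 0 + 0 + 0 + 1 + 0 = 1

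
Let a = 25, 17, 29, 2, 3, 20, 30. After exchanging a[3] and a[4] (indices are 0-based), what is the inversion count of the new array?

Inversions: 10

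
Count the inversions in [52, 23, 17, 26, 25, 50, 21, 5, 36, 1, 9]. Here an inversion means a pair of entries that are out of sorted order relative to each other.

Count, for each position, how many later elements it exceeds:
52 → 23, 17, 26, 25, 50, 21, 5, 36, 1, 9 → 10
23 → 17, 21, 5, 1, 9 → 5
17 → 5, 1, 9 → 3
26 → 25, 21, 5, 1, 9 → 5
25 → 21, 5, 1, 9 → 4
50 → 21, 5, 36, 1, 9 → 5
21 → 5, 1, 9 → 3
5 → 1 → 1
36 → 1, 9 → 2
1 → none → 0
9 → none → 0
Sum: 10 + 5 + 3 + 5 + 4 + 5 + 3 + 1 + 2 + 0 + 0 = 38

38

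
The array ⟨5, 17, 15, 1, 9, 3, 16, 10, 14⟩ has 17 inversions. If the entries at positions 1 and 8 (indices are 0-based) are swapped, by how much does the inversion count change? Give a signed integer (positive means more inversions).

-5

Positions 1 and 8 hold 17 and 14; after swapping, the array is [5, 14, 15, 1, 9, 3, 16, 10, 17].
For each element, count later entries that are smaller:
5 → 1, 3 → 2
14 → 1, 9, 3, 10 → 4
15 → 1, 9, 3, 10 → 4
1 → none → 0
9 → 3 → 1
3 → none → 0
16 → 10 → 1
10 → none → 0
17 → none → 0
Sum: 2 + 4 + 4 + 0 + 1 + 0 + 1 + 0 + 0 = 12
Change: 12 − 17 = -5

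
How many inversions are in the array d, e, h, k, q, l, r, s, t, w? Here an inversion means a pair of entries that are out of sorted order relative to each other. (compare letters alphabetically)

Sweep left to right; for each value list the smaller values that follow it:
d: 0
e: 0
h: 0
k: 0
q: 1
l: 0
r: 0
s: 0
t: 0
w: 0
Sum: 0 + 0 + 0 + 0 + 1 + 0 + 0 + 0 + 0 + 0 = 1

1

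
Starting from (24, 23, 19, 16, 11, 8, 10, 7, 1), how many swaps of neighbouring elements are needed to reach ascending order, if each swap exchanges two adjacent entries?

The minimum number of adjacent swaps to sort an array equals its inversion count, since every such swap removes exactly one inversion.
Count inversions — for each element, later elements that are smaller:
24: 23, 19, 16, 11, 8, 10, 7, 1 → 8
23: 19, 16, 11, 8, 10, 7, 1 → 7
19: 16, 11, 8, 10, 7, 1 → 6
16: 11, 8, 10, 7, 1 → 5
11: 8, 10, 7, 1 → 4
8: 7, 1 → 2
10: 7, 1 → 2
7: 1 → 1
1: none → 0
Total inversions: 8 + 7 + 6 + 5 + 4 + 2 + 2 + 1 + 0 = 35

35 swaps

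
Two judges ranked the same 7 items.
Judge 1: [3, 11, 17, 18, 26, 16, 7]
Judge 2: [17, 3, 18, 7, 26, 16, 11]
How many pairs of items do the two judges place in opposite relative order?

Assign each item its position (1..7) in the first ordering, then rewrite the second ordering as that position sequence:
positions: 3→1, 11→2, 17→3, 18→4, 26→5, 16→6, 7→7
second ordering as positions: [3, 1, 4, 7, 5, 6, 2]
Discordant pairs = inversions in this position sequence.
3: 1, 2 → 2
1: 0
4: 2 → 1
7: 5, 6, 2 → 3
5: 2 → 1
6: 2 → 1
2: 0
Total: 2 + 0 + 1 + 3 + 1 + 1 + 0 = 8

There are 8 discordant pairs.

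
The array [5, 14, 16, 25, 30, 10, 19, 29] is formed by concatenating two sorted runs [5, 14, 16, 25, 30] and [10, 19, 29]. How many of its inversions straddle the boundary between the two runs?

For each element r of the right run, count left-run elements greater than r:
r = 10: 14, 16, 25, 30 → 4
r = 19: 25, 30 → 2
r = 29: 30 → 1
Cross-inversions: 4 + 2 + 1 = 7

7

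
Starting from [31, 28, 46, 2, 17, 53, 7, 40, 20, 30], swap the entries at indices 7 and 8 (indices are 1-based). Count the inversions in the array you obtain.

Inversions: 24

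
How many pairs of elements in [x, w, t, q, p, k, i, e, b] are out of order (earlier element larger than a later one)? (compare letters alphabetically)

36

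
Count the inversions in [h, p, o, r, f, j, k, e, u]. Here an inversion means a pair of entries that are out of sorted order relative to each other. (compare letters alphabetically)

For each element, count later entries that are smaller:
h → f, e → 2
p → o, f, j, k, e → 5
o → f, j, k, e → 4
r → f, j, k, e → 4
f → e → 1
j → e → 1
k → e → 1
e → none → 0
u → none → 0
Sum: 2 + 5 + 4 + 4 + 1 + 1 + 1 + 0 + 0 = 18

18 inversions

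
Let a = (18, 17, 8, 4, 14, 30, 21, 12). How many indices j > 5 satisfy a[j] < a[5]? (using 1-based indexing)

1 such element

The element at index 5 is 14.
Elements after it: 30, 21, 12
Those smaller than 14: 12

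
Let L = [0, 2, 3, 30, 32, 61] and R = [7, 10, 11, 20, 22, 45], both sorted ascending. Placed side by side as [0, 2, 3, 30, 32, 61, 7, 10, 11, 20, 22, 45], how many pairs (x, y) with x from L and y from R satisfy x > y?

16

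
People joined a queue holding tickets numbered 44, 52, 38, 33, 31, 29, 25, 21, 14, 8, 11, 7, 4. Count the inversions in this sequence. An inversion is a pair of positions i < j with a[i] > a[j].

Count, for each position, how many later elements it exceeds:
44: 11
52: 11
38: 10
33: 9
31: 8
29: 7
25: 6
21: 5
14: 4
8: 2
11: 2
7: 1
4: 0
Sum: 11 + 11 + 10 + 9 + 8 + 7 + 6 + 5 + 4 + 2 + 2 + 1 + 0 = 76

76 inversions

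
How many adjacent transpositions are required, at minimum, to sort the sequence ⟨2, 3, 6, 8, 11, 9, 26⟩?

Minimum adjacent swaps = number of inversions (each swap of adjacent out-of-order elements removes one inversion and no swap can remove more).
Count inversions — for each element, later elements that are smaller:
2: none → 0
3: none → 0
6: none → 0
8: none → 0
11: 9 → 1
9: none → 0
26: none → 0
Total inversions: 0 + 0 + 0 + 0 + 1 + 0 + 0 = 1

1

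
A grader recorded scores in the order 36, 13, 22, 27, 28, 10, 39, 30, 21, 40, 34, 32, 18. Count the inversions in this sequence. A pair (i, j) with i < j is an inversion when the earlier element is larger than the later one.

34 inversions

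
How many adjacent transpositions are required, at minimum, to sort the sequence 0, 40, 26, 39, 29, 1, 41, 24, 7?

The minimum number of adjacent swaps to sort an array equals its inversion count, since every such swap removes exactly one inversion.
Count inversions — for each element, later elements that are smaller:
0: none → 0
40: 26, 39, 29, 1, 24, 7 → 6
26: 1, 24, 7 → 3
39: 29, 1, 24, 7 → 4
29: 1, 24, 7 → 3
1: none → 0
41: 24, 7 → 2
24: 7 → 1
7: none → 0
Total inversions: 0 + 6 + 3 + 4 + 3 + 0 + 2 + 1 + 0 = 19

There are 19 swaps.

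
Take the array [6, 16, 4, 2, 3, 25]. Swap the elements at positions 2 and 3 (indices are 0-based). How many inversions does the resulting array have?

Positions 2 and 3 hold 4 and 2; after swapping, the array is [6, 16, 2, 4, 3, 25].
Count, for each position, how many later elements it exceeds:
6: 3
16: 3
2: 0
4: 1
3: 0
25: 0
Sum: 3 + 3 + 0 + 1 + 0 + 0 = 7

7 inversions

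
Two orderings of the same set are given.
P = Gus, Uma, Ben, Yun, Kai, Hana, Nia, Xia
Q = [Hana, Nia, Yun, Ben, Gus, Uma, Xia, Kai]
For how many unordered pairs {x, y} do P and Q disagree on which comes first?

Assign each item its position (1..8) in the first ordering, then rewrite the second ordering as that position sequence:
positions: Gus→1, Uma→2, Ben→3, Yun→4, Kai→5, Hana→6, Nia→7, Xia→8
second ordering as positions: [6, 7, 4, 3, 1, 2, 8, 5]
Discordant pairs = inversions in this position sequence.
6: 4, 3, 1, 2, 5 → 5
7: 4, 3, 1, 2, 5 → 5
4: 3, 1, 2 → 3
3: 1, 2 → 2
1: 0
2: 0
8: 5 → 1
5: 0
Total: 5 + 5 + 3 + 2 + 0 + 0 + 1 + 0 = 16

16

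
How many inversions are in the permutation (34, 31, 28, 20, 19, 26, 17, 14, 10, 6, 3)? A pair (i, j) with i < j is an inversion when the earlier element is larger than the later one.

53 out-of-order pairs

Sweep left to right; for each value list the smaller values that follow it:
34 → 31, 28, 20, 19, 26, 17, 14, 10, 6, 3 → 10
31 → 28, 20, 19, 26, 17, 14, 10, 6, 3 → 9
28 → 20, 19, 26, 17, 14, 10, 6, 3 → 8
20 → 19, 17, 14, 10, 6, 3 → 6
19 → 17, 14, 10, 6, 3 → 5
26 → 17, 14, 10, 6, 3 → 5
17 → 14, 10, 6, 3 → 4
14 → 10, 6, 3 → 3
10 → 6, 3 → 2
6 → 3 → 1
3 → none → 0
Sum: 10 + 9 + 8 + 6 + 5 + 5 + 4 + 3 + 2 + 1 + 0 = 53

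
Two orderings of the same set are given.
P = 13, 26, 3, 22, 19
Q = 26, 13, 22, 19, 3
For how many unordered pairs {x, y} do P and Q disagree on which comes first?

Assign each item its position (1..5) in the first ordering, then rewrite the second ordering as that position sequence:
positions: 13→1, 26→2, 3→3, 22→4, 19→5
second ordering as positions: [2, 1, 4, 5, 3]
Discordant pairs = inversions in this position sequence.
2: 1 → 1
1: 0
4: 3 → 1
5: 3 → 1
3: 0
Total: 1 + 0 + 1 + 1 + 0 = 3

3 disagreeing pairs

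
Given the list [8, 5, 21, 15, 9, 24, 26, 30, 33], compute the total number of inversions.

There are 4 inversions.

Element-by-element contributions:
8: 1
5: 0
21: 2
15: 1
9: 0
24: 0
26: 0
30: 0
33: 0
Sum: 1 + 0 + 2 + 1 + 0 + 0 + 0 + 0 + 0 = 4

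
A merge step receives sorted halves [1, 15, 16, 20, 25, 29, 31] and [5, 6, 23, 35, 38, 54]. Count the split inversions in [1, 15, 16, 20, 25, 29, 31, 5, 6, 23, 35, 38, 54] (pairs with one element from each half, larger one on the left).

15 split inversions

For each element r of the right run, count left-run elements greater than r:
r = 5: 15, 16, 20, 25, 29, 31 → 6
r = 6: 15, 16, 20, 25, 29, 31 → 6
r = 23: 25, 29, 31 → 3
r = 35: none → 0
r = 38: none → 0
r = 54: none → 0
Cross-inversions: 6 + 6 + 3 + 0 + 0 + 0 = 15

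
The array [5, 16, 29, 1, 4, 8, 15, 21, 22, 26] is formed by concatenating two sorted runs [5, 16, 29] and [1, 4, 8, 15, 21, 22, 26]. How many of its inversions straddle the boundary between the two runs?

There are 13 split inversions.

Take each right-half value and tally the left-half values above it:
r = 1: 5, 16, 29 → 3
r = 4: 5, 16, 29 → 3
r = 8: 16, 29 → 2
r = 15: 16, 29 → 2
r = 21: 29 → 1
r = 22: 29 → 1
r = 26: 29 → 1
Cross-inversions: 3 + 3 + 2 + 2 + 1 + 1 + 1 = 13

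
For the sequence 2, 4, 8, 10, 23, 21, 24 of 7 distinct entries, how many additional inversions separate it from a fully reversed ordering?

Maximum inversions for 7 distinct elements is C(7, 2) = 7·6/2 = 21.
Current inversions — for each element, count later smaller elements:
2: 0
4: 0
8: 0
10: 0
23: 1
21: 0
24: 0
Current total: 0 + 0 + 0 + 0 + 1 + 0 + 0 = 1
Shortfall: 21 − 1 = 20

20 inversions short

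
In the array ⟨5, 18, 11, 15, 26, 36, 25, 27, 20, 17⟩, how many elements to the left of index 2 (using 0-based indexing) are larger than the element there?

The element at index 2 is 11.
Elements before it: 5, 18
Those larger than 11: 18

1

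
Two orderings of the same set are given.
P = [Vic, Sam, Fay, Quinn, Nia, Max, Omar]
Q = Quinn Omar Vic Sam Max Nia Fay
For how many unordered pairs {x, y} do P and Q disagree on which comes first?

Disagreeing pairs: 11

Assign each item its position (1..7) in the first ordering, then rewrite the second ordering as that position sequence:
positions: Vic→1, Sam→2, Fay→3, Quinn→4, Nia→5, Max→6, Omar→7
second ordering as positions: [4, 7, 1, 2, 6, 5, 3]
Discordant pairs = inversions in this position sequence.
4: 1, 2, 3 → 3
7: 1, 2, 6, 5, 3 → 5
1: 0
2: 0
6: 5, 3 → 2
5: 3 → 1
3: 0
Total: 3 + 5 + 0 + 0 + 2 + 1 + 0 = 11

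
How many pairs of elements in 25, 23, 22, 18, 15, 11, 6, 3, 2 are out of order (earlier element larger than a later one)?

Count, for each position, how many later elements it exceeds:
25 → 23, 22, 18, 15, 11, 6, 3, 2 → 8
23 → 22, 18, 15, 11, 6, 3, 2 → 7
22 → 18, 15, 11, 6, 3, 2 → 6
18 → 15, 11, 6, 3, 2 → 5
15 → 11, 6, 3, 2 → 4
11 → 6, 3, 2 → 3
6 → 3, 2 → 2
3 → 2 → 1
2 → none → 0
Sum: 8 + 7 + 6 + 5 + 4 + 3 + 2 + 1 + 0 = 36

36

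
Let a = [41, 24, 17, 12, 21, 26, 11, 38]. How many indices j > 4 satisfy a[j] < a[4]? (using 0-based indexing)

1

The element at index 4 is 21.
Elements after it: 26, 11, 38
Those smaller than 21: 11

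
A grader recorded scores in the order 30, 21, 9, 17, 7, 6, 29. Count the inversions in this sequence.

15 inversions

Element-by-element contributions:
30: 6
21: 4
9: 2
17: 2
7: 1
6: 0
29: 0
Sum: 6 + 4 + 2 + 2 + 1 + 0 + 0 = 15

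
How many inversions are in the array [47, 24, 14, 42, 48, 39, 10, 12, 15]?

Sweep left to right; for each value list the smaller values that follow it:
47: 7
24: 4
14: 2
42: 4
48: 4
39: 3
10: 0
12: 0
15: 0
Sum: 7 + 4 + 2 + 4 + 4 + 3 + 0 + 0 + 0 = 24

There are 24 out-of-order pairs.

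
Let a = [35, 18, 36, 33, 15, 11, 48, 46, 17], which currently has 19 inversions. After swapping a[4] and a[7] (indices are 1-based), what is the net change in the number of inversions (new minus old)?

Positions 4 and 7 hold 33 and 48; after swapping, the array is [35, 18, 36, 48, 15, 11, 33, 46, 17].
Count, for each position, how many later elements it exceeds:
35: 5
18: 3
36: 4
48: 5
15: 1
11: 0
33: 1
46: 1
17: 0
Sum: 5 + 3 + 4 + 5 + 1 + 0 + 1 + 1 + 0 = 20
Change: 20 − 19 = +1

+1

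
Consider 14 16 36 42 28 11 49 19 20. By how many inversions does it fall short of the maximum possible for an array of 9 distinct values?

Maximum inversions for 9 distinct elements is C(9, 2) = 9·8/2 = 36.
Current inversions — for each element, count later smaller elements:
14: 1
16: 1
36: 4
42: 4
28: 3
11: 0
49: 2
19: 0
20: 0
Current total: 1 + 1 + 4 + 4 + 3 + 0 + 2 + 0 + 0 = 15
Shortfall: 36 − 15 = 21

21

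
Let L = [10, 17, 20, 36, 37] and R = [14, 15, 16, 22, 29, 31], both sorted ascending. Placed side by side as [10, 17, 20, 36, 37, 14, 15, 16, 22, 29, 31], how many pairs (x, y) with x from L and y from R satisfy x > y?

Take each right-half value and tally the left-half values above it:
r = 14: 17, 20, 36, 37 → 4
r = 15: 17, 20, 36, 37 → 4
r = 16: 17, 20, 36, 37 → 4
r = 22: 36, 37 → 2
r = 29: 36, 37 → 2
r = 31: 36, 37 → 2
Cross-inversions: 4 + 4 + 4 + 2 + 2 + 2 = 18

18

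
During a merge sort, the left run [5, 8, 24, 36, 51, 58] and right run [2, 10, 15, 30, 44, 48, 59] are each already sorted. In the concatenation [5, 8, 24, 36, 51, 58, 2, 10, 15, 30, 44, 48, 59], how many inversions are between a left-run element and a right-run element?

Count, for every r in R, how many entries of L exceed r:
r = 2: 5, 8, 24, 36, 51, 58 → 6
r = 10: 24, 36, 51, 58 → 4
r = 15: 24, 36, 51, 58 → 4
r = 30: 36, 51, 58 → 3
r = 44: 51, 58 → 2
r = 48: 51, 58 → 2
r = 59: none → 0
Cross-inversions: 6 + 4 + 4 + 3 + 2 + 2 + 0 = 21

21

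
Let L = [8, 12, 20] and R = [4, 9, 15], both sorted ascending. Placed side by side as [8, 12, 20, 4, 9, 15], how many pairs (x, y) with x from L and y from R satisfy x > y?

For each element r of the right run, count left-run elements greater than r:
r = 4: 8, 12, 20 → 3
r = 9: 12, 20 → 2
r = 15: 20 → 1
Cross-inversions: 3 + 2 + 1 = 6

6 cross-inversions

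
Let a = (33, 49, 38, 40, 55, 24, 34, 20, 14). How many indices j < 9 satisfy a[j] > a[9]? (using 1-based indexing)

8

The element at index 9 is 14.
Elements before it: 33, 49, 38, 40, 55, 24, 34, 20
Those larger than 14: 33, 49, 38, 40, 55, 24, 34, 20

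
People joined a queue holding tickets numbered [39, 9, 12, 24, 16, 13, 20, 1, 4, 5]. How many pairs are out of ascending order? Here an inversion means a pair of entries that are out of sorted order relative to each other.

31 inversions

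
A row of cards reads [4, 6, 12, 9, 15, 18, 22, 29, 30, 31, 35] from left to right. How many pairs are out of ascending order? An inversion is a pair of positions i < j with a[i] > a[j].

Sweep left to right; for each value list the smaller values that follow it:
4 → none → 0
6 → none → 0
12 → 9 → 1
9 → none → 0
15 → none → 0
18 → none → 0
22 → none → 0
29 → none → 0
30 → none → 0
31 → none → 0
35 → none → 0
Sum: 0 + 0 + 1 + 0 + 0 + 0 + 0 + 0 + 0 + 0 + 0 = 1

1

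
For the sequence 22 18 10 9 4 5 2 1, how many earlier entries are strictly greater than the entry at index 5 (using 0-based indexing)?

The element at index 5 is 5.
Elements before it: 22, 18, 10, 9, 4
Those larger than 5: 22, 18, 10, 9

4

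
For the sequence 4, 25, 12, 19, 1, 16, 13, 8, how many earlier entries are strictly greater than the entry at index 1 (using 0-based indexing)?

The element at index 1 is 25.
Elements before it: 4
None of them are larger than 25.

0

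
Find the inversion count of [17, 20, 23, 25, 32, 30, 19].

6

Count, for each position, how many later elements it exceeds:
17: 0
20: 1
23: 1
25: 1
32: 2
30: 1
19: 0
Sum: 0 + 1 + 1 + 1 + 2 + 1 + 0 = 6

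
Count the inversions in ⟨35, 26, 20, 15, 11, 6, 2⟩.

Sweep left to right; for each value list the smaller values that follow it:
35 → 26, 20, 15, 11, 6, 2 → 6
26 → 20, 15, 11, 6, 2 → 5
20 → 15, 11, 6, 2 → 4
15 → 11, 6, 2 → 3
11 → 6, 2 → 2
6 → 2 → 1
2 → none → 0
Sum: 6 + 5 + 4 + 3 + 2 + 1 + 0 = 21

21 inversions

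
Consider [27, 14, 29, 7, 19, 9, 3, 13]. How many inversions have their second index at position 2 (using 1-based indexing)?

1 such element

The element at index 2 is 14.
Elements before it: 27
Those larger than 14: 27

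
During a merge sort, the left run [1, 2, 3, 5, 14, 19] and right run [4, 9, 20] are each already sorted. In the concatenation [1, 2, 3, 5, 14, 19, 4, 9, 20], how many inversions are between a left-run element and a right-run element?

5

Count, for every r in R, how many entries of L exceed r:
r = 4: 5, 14, 19 → 3
r = 9: 14, 19 → 2
r = 20: none → 0
Cross-inversions: 3 + 2 + 0 = 5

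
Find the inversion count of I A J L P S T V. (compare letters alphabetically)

Sweep left to right; for each value list the smaller values that follow it:
I → A → 1
A → none → 0
J → none → 0
L → none → 0
P → none → 0
S → none → 0
T → none → 0
V → none → 0
Sum: 1 + 0 + 0 + 0 + 0 + 0 + 0 + 0 = 1

1 out-of-order pair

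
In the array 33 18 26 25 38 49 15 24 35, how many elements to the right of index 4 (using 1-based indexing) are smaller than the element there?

2

The element at index 4 is 25.
Elements after it: 38, 49, 15, 24, 35
Those smaller than 25: 15, 24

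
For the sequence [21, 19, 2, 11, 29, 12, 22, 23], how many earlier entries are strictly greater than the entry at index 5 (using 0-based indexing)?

3 such elements

The element at index 5 is 12.
Elements before it: 21, 19, 2, 11, 29
Those larger than 12: 21, 19, 29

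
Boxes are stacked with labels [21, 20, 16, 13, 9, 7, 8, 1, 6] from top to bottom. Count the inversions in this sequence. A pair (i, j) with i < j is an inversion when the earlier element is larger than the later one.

Element-by-element contributions:
21 → 20, 16, 13, 9, 7, 8, 1, 6 → 8
20 → 16, 13, 9, 7, 8, 1, 6 → 7
16 → 13, 9, 7, 8, 1, 6 → 6
13 → 9, 7, 8, 1, 6 → 5
9 → 7, 8, 1, 6 → 4
7 → 1, 6 → 2
8 → 1, 6 → 2
1 → none → 0
6 → none → 0
Sum: 8 + 7 + 6 + 5 + 4 + 2 + 2 + 0 + 0 = 34

Inversions: 34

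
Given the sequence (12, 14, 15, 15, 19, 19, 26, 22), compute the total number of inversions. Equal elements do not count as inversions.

1 out-of-order pair

For each element, count later entries that are smaller:
12 → none → 0
14 → none → 0
15 → none → 0
15 → none → 0
19 → none → 0
19 → none → 0
26 → 22 → 1
22 → none → 0
Sum: 0 + 0 + 0 + 0 + 0 + 0 + 1 + 0 = 1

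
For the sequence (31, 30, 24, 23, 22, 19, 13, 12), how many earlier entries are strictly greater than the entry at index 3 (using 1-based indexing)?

2

The element at index 3 is 24.
Elements before it: 31, 30
Those larger than 24: 31, 30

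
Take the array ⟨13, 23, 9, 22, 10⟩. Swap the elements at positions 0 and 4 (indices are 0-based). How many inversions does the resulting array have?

Positions 0 and 4 hold 13 and 10; after swapping, the array is [10, 23, 9, 22, 13].
Element-by-element contributions:
10: 1
23: 3
9: 0
22: 1
13: 0
Sum: 1 + 3 + 0 + 1 + 0 = 5

5 inversions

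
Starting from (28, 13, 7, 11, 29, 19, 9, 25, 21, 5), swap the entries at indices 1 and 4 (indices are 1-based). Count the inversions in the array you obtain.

23 inversions

Positions 1 and 4 hold 28 and 11; after swapping, the array is [11, 13, 7, 28, 29, 19, 9, 25, 21, 5].
For each element, count later entries that are smaller:
11 → 7, 9, 5 → 3
13 → 7, 9, 5 → 3
7 → 5 → 1
28 → 19, 9, 25, 21, 5 → 5
29 → 19, 9, 25, 21, 5 → 5
19 → 9, 5 → 2
9 → 5 → 1
25 → 21, 5 → 2
21 → 5 → 1
5 → none → 0
Sum: 3 + 3 + 1 + 5 + 5 + 2 + 1 + 2 + 1 + 0 = 23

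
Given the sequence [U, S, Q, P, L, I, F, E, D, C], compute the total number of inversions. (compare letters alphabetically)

For each element, count later entries that are smaller:
U → S, Q, P, L, I, F, E, D, C → 9
S → Q, P, L, I, F, E, D, C → 8
Q → P, L, I, F, E, D, C → 7
P → L, I, F, E, D, C → 6
L → I, F, E, D, C → 5
I → F, E, D, C → 4
F → E, D, C → 3
E → D, C → 2
D → C → 1
C → none → 0
Sum: 9 + 8 + 7 + 6 + 5 + 4 + 3 + 2 + 1 + 0 = 45

45 inversions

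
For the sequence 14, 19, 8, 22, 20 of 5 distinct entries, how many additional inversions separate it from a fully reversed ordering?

7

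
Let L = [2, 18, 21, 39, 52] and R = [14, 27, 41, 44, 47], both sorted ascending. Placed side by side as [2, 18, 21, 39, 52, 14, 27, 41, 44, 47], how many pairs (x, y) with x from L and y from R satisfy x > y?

Count, for every r in R, how many entries of L exceed r:
r = 14: 18, 21, 39, 52 → 4
r = 27: 39, 52 → 2
r = 41: 52 → 1
r = 44: 52 → 1
r = 47: 52 → 1
Cross-inversions: 4 + 2 + 1 + 1 + 1 = 9

9 cross-inversions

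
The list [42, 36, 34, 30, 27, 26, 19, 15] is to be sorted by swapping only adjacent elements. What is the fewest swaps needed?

28 adjacent swaps

The minimum number of adjacent swaps to sort an array equals its inversion count, since every such swap removes exactly one inversion.
Count inversions — for each element, later elements that are smaller:
42: 36, 34, 30, 27, 26, 19, 15 → 7
36: 34, 30, 27, 26, 19, 15 → 6
34: 30, 27, 26, 19, 15 → 5
30: 27, 26, 19, 15 → 4
27: 26, 19, 15 → 3
26: 19, 15 → 2
19: 15 → 1
15: none → 0
Total inversions: 7 + 6 + 5 + 4 + 3 + 2 + 1 + 0 = 28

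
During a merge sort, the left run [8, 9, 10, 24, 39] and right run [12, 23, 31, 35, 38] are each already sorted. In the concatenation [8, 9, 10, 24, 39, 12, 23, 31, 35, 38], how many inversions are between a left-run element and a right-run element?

Take each right-half value and tally the left-half values above it:
r = 12: 24, 39 → 2
r = 23: 24, 39 → 2
r = 31: 39 → 1
r = 35: 39 → 1
r = 38: 39 → 1
Cross-inversions: 2 + 2 + 1 + 1 + 1 = 7

7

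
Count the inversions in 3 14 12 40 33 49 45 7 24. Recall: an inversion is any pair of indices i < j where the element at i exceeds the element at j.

13

Element-by-element contributions:
3 → none → 0
14 → 12, 7 → 2
12 → 7 → 1
40 → 33, 7, 24 → 3
33 → 7, 24 → 2
49 → 45, 7, 24 → 3
45 → 7, 24 → 2
7 → none → 0
24 → none → 0
Sum: 0 + 2 + 1 + 3 + 2 + 3 + 2 + 0 + 0 = 13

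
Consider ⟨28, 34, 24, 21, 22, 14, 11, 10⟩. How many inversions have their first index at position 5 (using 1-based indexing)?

The element at index 5 is 22.
Elements after it: 14, 11, 10
Those smaller than 22: 14, 11, 10

3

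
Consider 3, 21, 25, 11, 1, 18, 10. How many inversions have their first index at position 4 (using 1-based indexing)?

The element at index 4 is 11.
Elements after it: 1, 18, 10
Those smaller than 11: 1, 10

2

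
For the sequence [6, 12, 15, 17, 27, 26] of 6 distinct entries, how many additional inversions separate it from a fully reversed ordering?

Maximum inversions for 6 distinct elements is C(6, 2) = 6·5/2 = 15.
Current inversions — for each element, count later smaller elements:
6: 0
12: 0
15: 0
17: 0
27: 1
26: 0
Current total: 0 + 0 + 0 + 0 + 1 + 0 = 1
Shortfall: 15 − 1 = 14

14 inversions short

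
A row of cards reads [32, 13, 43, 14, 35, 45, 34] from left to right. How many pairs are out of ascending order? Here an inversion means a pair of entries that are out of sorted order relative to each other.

Listing every pair i<j with a[i]>a[j] (using 0-based positions):
(0,1): 32 > 13
(0,3): 32 > 14
(2,3): 43 > 14
(2,4): 43 > 35
(2,6): 43 > 34
(4,6): 35 > 34
(5,6): 45 > 34
That's 7 pairs.

7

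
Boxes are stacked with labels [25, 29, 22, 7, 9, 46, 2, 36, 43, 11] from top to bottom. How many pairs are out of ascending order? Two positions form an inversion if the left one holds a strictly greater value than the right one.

Element-by-element contributions:
25: 5
29: 5
22: 4
7: 1
9: 1
46: 4
2: 0
36: 1
43: 1
11: 0
Sum: 5 + 5 + 4 + 1 + 1 + 4 + 0 + 1 + 1 + 0 = 22

22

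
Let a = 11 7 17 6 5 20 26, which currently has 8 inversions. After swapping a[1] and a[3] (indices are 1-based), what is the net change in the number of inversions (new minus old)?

Positions 1 and 3 hold 11 and 17; after swapping, the array is [17, 7, 11, 6, 5, 20, 26].
Sweep left to right; for each value list the smaller values that follow it:
17: 4
7: 2
11: 2
6: 1
5: 0
20: 0
26: 0
Sum: 4 + 2 + 2 + 1 + 0 + 0 + 0 = 9
Change: 9 − 8 = +1

+1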